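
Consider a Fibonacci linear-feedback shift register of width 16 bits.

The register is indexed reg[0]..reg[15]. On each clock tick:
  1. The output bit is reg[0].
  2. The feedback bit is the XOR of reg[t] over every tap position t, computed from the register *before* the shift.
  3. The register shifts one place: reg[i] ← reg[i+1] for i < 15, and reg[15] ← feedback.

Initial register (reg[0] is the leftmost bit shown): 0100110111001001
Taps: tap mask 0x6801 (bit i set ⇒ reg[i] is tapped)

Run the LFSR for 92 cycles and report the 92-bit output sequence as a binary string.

01001101110010010111010110111100000100111011100011110111001011111001111111011101101011000011

k : reg_k → out_k, fb_k
0: 0100110111001001 → 0, fb=0
1: 1001101110010010 → 1, fb=1
2: 0011011100100101 → 0, fb=1
3: 0110111001001011 → 0, fb=1
4: 1101110010010111 → 1, fb=0
5: 1011100100101110 → 1, fb=1
6: 0111001001011101 → 0, fb=0
7: 1110010010111010 → 1, fb=1
8: 1100100101110101 → 1, fb=1
9: 1001001011101011 → 1, fb=0
10: 0010010111010110 → 0, fb=1
11: 0100101110101101 → 0, fb=1
12: 1001011101011011 → 1, fb=1
13: 0010111010110111 → 0, fb=1
14: 0101110101101111 → 0, fb=0
15: 1011101011011110 → 1, fb=0
16: 0111010110111100 → 0, fb=0
17: 1110101101111000 → 1, fb=0
18: 1101011011110000 → 1, fb=0
19: 1010110111100000 → 1, fb=1
20: 0101101111000001 → 0, fb=0
21: 1011011110000010 → 1, fb=0
22: 0110111100000100 → 0, fb=1
23: 1101111000001001 → 1, fb=1
24: 1011110000010011 → 1, fb=1
25: 0111100000100111 → 0, fb=0
26: 1111000001001110 → 1, fb=1
27: 1110000010011101 → 1, fb=1
28: 1100000100111011 → 1, fb=1
29: 1000001001110111 → 1, fb=0
30: 0000010011101110 → 0, fb=0
31: 0000100111011100 → 0, fb=0
32: 0001001110111000 → 0, fb=1
33: 0010011101110001 → 0, fb=1
34: 0100111011100011 → 0, fb=1
35: 1001110111000111 → 1, fb=1
36: 0011101110001111 → 0, fb=0
37: 0111011100011110 → 0, fb=1
38: 1110111000111101 → 1, fb=1
39: 1101110001111011 → 1, fb=1
40: 1011100011110111 → 1, fb=0
41: 0111000111101110 → 0, fb=0
42: 1110001111011100 → 1, fb=1
43: 1100011110111001 → 1, fb=0
44: 1000111101110010 → 1, fb=1
45: 0001111011100101 → 0, fb=1
46: 0011110111001011 → 0, fb=1
47: 0111101110010111 → 0, fb=1
48: 1111011100101111 → 1, fb=1
49: 1110111001011111 → 1, fb=0
50: 1101110010111110 → 1, fb=0
51: 1011100101111100 → 1, fb=1
52: 0111001011111001 → 0, fb=1
53: 1110010111110011 → 1, fb=1
54: 1100101111100111 → 1, fb=1
55: 1001011111001111 → 1, fb=1
56: 0010111110011111 → 0, fb=1
57: 0101111100111111 → 0, fb=1
58: 1011111001111111 → 1, fb=0
59: 0111110011111110 → 0, fb=1
60: 1111100111111101 → 1, fb=1
61: 1111001111111011 → 1, fb=1
62: 1110011111110111 → 1, fb=0
63: 1100111111101110 → 1, fb=1
64: 1001111111011101 → 1, fb=1
65: 0011111110111011 → 0, fb=0
66: 0111111101110110 → 0, fb=1
67: 1111111011101101 → 1, fb=0
68: 1111110111011010 → 1, fb=1
69: 1111101110110101 → 1, fb=1
70: 1111011101101011 → 1, fb=0
71: 1110111011010110 → 1, fb=0
72: 1101110110101100 → 1, fb=0
73: 1011101101011000 → 1, fb=0
74: 0111011010110000 → 0, fb=1
75: 1110110101100001 → 1, fb=1
76: 1101101011000011 → 1, fb=0
77: 1011010110000110 → 1, fb=1
78: 0110101100001101 → 0, fb=1
79: 1101011000011011 → 1, fb=1
80: 1010110000110111 → 1, fb=0
81: 0101100001101110 → 0, fb=0
82: 1011000011011100 → 1, fb=1
83: 0110000110111001 → 0, fb=1
84: 1100001101110011 → 1, fb=1
85: 1000011011100111 → 1, fb=1
86: 0000110111001111 → 0, fb=0
87: 0001101110011110 → 0, fb=1
88: 0011011100111101 → 0, fb=0
89: 0110111001111010 → 0, fb=0
90: 1101110011110100 → 1, fb=1
91: 1011100111101001 → 1, fb=1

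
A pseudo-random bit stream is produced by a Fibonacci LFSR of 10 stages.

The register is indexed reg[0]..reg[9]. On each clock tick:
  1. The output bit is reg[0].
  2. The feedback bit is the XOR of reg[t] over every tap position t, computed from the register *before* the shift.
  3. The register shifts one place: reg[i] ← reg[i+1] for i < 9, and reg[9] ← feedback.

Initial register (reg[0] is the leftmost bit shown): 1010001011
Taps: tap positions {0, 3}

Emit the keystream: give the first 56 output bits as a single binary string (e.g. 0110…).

step | reg (before) | out | fb
   0 | 1010001011 | 1 | 1
   1 | 0100010111 | 0 | 0
   2 | 1000101110 | 1 | 1
   3 | 0001011101 | 0 | 1
   4 | 0010111011 | 0 | 0
   5 | 0101110110 | 0 | 1
   6 | 1011101101 | 1 | 0
   7 | 0111011010 | 0 | 1
   8 | 1110110101 | 1 | 1
   9 | 1101101011 | 1 | 0
  10 | 1011010110 | 1 | 0
  11 | 0110101100 | 0 | 0
  12 | 1101011000 | 1 | 0
  13 | 1010110000 | 1 | 1
  14 | 0101100001 | 0 | 1
  15 | 1011000011 | 1 | 0
  16 | 0110000110 | 0 | 0
  17 | 1100001100 | 1 | 1
  18 | 1000011001 | 1 | 1
  19 | 0000110011 | 0 | 0
  20 | 0001100110 | 0 | 1
  21 | 0011001101 | 0 | 1
  22 | 0110011011 | 0 | 0
  23 | 1100110110 | 1 | 1
  24 | 1001101101 | 1 | 0
  25 | 0011011010 | 0 | 1
  26 | 0110110101 | 0 | 0
  27 | 1101101010 | 1 | 0
  28 | 1011010100 | 1 | 0
  29 | 0110101000 | 0 | 0
  30 | 1101010000 | 1 | 0
  31 | 1010100000 | 1 | 1
  32 | 0101000001 | 0 | 1
  33 | 1010000011 | 1 | 1
  34 | 0100000111 | 0 | 0
  35 | 1000001110 | 1 | 1
  36 | 0000011101 | 0 | 0
  37 | 0000111010 | 0 | 0
  38 | 0001110100 | 0 | 1
  39 | 0011101001 | 0 | 1
  40 | 0111010011 | 0 | 1
  41 | 1110100111 | 1 | 1
  42 | 1101001111 | 1 | 0
  43 | 1010011110 | 1 | 1
  44 | 0100111101 | 0 | 0
  45 | 1001111010 | 1 | 0
  46 | 0011110100 | 0 | 1
  47 | 0111101001 | 0 | 1
  48 | 1111010011 | 1 | 0
  49 | 1110100110 | 1 | 1
  50 | 1101001101 | 1 | 0
  51 | 1010011010 | 1 | 1
  52 | 0100110101 | 0 | 0
  53 | 1001101010 | 1 | 0
  54 | 0011010100 | 0 | 1
  55 | 0110101001 | 0 | 0

10100010111011010110000110011011010100000111010011110100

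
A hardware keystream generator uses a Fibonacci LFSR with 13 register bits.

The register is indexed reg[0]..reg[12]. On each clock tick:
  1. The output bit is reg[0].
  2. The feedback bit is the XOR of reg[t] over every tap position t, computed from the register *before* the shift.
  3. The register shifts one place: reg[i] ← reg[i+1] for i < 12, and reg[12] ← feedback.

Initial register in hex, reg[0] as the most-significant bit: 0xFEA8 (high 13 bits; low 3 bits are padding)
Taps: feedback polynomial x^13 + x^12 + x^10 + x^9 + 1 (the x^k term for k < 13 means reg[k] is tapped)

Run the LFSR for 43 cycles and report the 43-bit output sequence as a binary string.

k : reg_k → out_k, fb_k
0: 1111111010101 → 1, fb=1
1: 1111110101011 → 1, fb=1
2: 1111101010111 → 1, fb=1
3: 1111010101111 → 1, fb=0
4: 1110101011110 → 1, fb=1
5: 1101010111101 → 1, fb=0
6: 1010101111010 → 1, fb=0
7: 0101011110100 → 0, fb=1
8: 1010111101001 → 1, fb=1
9: 0101111010011 → 0, fb=1
10: 1011110100111 → 1, fb=1
11: 0111101001111 → 0, fb=1
12: 1111010011111 → 1, fb=0
13: 1110100111110 → 1, fb=1
14: 1101001111101 → 1, fb=0
15: 1010011111010 → 1, fb=0
16: 0100111110100 → 0, fb=1
17: 1001111101001 → 1, fb=1
18: 0011111010011 → 0, fb=1
19: 0111110100111 → 0, fb=0
20: 1111101001110 → 1, fb=1
21: 1111010011101 → 1, fb=0
22: 1110100111010 → 1, fb=0
23: 1101001110100 → 1, fb=0
24: 1010011101000 → 1, fb=0
25: 0100111010000 → 0, fb=0
26: 1001110100000 → 1, fb=1
27: 0011101000001 → 0, fb=1
28: 0111010000011 → 0, fb=1
29: 1110100000111 → 1, fb=1
30: 1101000001111 → 1, fb=0
31: 1010000011110 → 1, fb=1
32: 0100000111101 → 0, fb=1
33: 1000001111011 → 1, fb=1
34: 0000011110111 → 0, fb=0
35: 0000111101110 → 0, fb=0
36: 0001111011100 → 0, fb=0
37: 0011110111000 → 0, fb=1
38: 0111101110001 → 0, fb=1
39: 1111011100011 → 1, fb=0
40: 1110111000110 → 1, fb=0
41: 1101110001100 → 1, fb=1
42: 1011100011001 → 1, fb=1

1111111010101111010011111010011101000001111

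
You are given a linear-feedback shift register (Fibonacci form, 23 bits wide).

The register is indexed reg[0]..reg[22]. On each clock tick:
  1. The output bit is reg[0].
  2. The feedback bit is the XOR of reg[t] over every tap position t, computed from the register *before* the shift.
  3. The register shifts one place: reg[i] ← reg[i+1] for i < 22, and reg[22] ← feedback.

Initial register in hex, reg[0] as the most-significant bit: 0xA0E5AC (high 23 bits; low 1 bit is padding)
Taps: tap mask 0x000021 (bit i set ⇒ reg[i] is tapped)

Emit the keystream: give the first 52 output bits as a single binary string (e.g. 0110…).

tick  register→output (feedback)
  0  10100000111001011010110→1 (1)
  1  01000001110010110101101→0 (0)
  2  10000011100101101011010→1 (1)
  3  00000111001011010110101→0 (1)
  4  00001110010110101101011→0 (1)
  5  00011100101101011010111→0 (1)
  6  00111001011010110101111→0 (0)
  7  01110010110101101011110→0 (0)
  8  11100101101011010111100→1 (0)
  9  11001011010110101111000→1 (1)
 10  10010110101101011110001→1 (0)
 11  00101101011010111100010→0 (1)
 12  01011010110101111000101→0 (0)
 13  10110101101011110001010→1 (0)
 14  01101011010111100010100→0 (0)
 15  11010110101111000101000→1 (0)
 16  10101101011110001010000→1 (0)
 17  01011010111100010100000→0 (0)
 18  10110101111000101000000→1 (0)
 19  01101011110001010000000→0 (0)
 20  11010111100010100000000→1 (0)
 21  10101111000101000000000→1 (0)
 22  01011110001010000000000→0 (1)
 23  10111100010100000000001→1 (0)
 24  01111000101000000000010→0 (0)
 25  11110001010000000000100→1 (1)
 26  11100010100000000001001→1 (1)
 27  11000101000000000010011→1 (0)
 28  10001010000000000100110→1 (1)
 29  00010100000000001001101→0 (1)
 30  00101000000000010011011→0 (0)
 31  01010000000000100110110→0 (0)
 32  10100000000001001101100→1 (1)
 33  01000000000010011011001→0 (0)
 34  10000000000100110110010→1 (1)
 35  00000000001001101100101→0 (0)
 36  00000000010011011001010→0 (0)
 37  00000000100110110010100→0 (0)
 38  00000001001101100101000→0 (0)
 39  00000010011011001010000→0 (0)
 40  00000100110110010100000→0 (1)
 41  00001001101100101000001→0 (0)
 42  00010011011001010000010→0 (0)
 43  00100110110010100000100→0 (1)
 44  01001101100101000001001→0 (1)
 45  10011011001010000010011→1 (1)
 46  00110110010100000100111→0 (1)
 47  01101100101000001001111→0 (1)
 48  11011001010000010011111→1 (1)
 49  10110010100000100111111→1 (1)
 50  01100101000001001111111→0 (1)
 51  11001010000010011111111→1 (1)

1010000011100101101011010111100010100000000001001101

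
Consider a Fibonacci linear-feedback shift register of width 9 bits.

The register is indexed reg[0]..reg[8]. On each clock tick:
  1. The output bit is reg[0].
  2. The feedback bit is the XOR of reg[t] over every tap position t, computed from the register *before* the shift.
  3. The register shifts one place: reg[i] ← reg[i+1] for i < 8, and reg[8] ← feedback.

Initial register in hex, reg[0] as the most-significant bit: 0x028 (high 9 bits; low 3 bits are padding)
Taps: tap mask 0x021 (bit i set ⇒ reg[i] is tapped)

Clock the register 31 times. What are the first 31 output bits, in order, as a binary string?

step | reg (before) | out | fb
   0 | 000000101 | 0 | 0
   1 | 000001010 | 0 | 1
   2 | 000010101 | 0 | 0
   3 | 000101010 | 0 | 1
   4 | 001010101 | 0 | 0
   5 | 010101010 | 0 | 1
   6 | 101010101 | 1 | 1
   7 | 010101011 | 0 | 1
   8 | 101010111 | 1 | 1
   9 | 010101111 | 0 | 1
  10 | 101011111 | 1 | 0
  11 | 010111110 | 0 | 1
  12 | 101111101 | 1 | 0
  13 | 011111010 | 0 | 1
  14 | 111110101 | 1 | 1
  15 | 111101011 | 1 | 0
  16 | 111010110 | 1 | 1
  17 | 110101101 | 1 | 0
  18 | 101011010 | 1 | 0
  19 | 010110100 | 0 | 0
  20 | 101101000 | 1 | 0
  21 | 011010000 | 0 | 0
  22 | 110100000 | 1 | 1
  23 | 101000001 | 1 | 1
  24 | 010000011 | 0 | 0
  25 | 100000110 | 1 | 1
  26 | 000001101 | 0 | 1
  27 | 000011011 | 0 | 1
  28 | 000110111 | 0 | 0
  29 | 001101110 | 0 | 1
  30 | 011011101 | 0 | 1

0000001010101011111010110100000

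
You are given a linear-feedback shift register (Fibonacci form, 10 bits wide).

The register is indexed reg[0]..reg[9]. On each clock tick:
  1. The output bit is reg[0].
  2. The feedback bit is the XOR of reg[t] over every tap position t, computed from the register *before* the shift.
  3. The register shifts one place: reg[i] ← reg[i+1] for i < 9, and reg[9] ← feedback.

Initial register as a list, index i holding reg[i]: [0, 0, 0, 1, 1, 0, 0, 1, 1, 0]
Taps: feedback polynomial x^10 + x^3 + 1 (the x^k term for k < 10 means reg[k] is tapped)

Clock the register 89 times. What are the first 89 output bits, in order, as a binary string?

k : reg_k → out_k, fb_k
0: 0001100110 → 0, fb=1
1: 0011001101 → 0, fb=1
2: 0110011011 → 0, fb=0
3: 1100110110 → 1, fb=1
4: 1001101101 → 1, fb=0
5: 0011011010 → 0, fb=1
6: 0110110101 → 0, fb=0
7: 1101101010 → 1, fb=0
8: 1011010100 → 1, fb=0
9: 0110101000 → 0, fb=0
10: 1101010000 → 1, fb=0
11: 1010100000 → 1, fb=1
12: 0101000001 → 0, fb=1
13: 1010000011 → 1, fb=1
14: 0100000111 → 0, fb=0
15: 1000001110 → 1, fb=1
16: 0000011101 → 0, fb=0
17: 0000111010 → 0, fb=0
18: 0001110100 → 0, fb=1
19: 0011101001 → 0, fb=1
20: 0111010011 → 0, fb=1
21: 1110100111 → 1, fb=1
22: 1101001111 → 1, fb=0
23: 1010011110 → 1, fb=1
24: 0100111101 → 0, fb=0
25: 1001111010 → 1, fb=0
26: 0011110100 → 0, fb=1
27: 0111101001 → 0, fb=1
28: 1111010011 → 1, fb=0
29: 1110100110 → 1, fb=1
30: 1101001101 → 1, fb=0
31: 1010011010 → 1, fb=1
32: 0100110101 → 0, fb=0
33: 1001101010 → 1, fb=0
34: 0011010100 → 0, fb=1
35: 0110101001 → 0, fb=0
36: 1101010010 → 1, fb=0
37: 1010100100 → 1, fb=1
38: 0101001001 → 0, fb=1
39: 1010010011 → 1, fb=1
40: 0100100111 → 0, fb=0
41: 1001001110 → 1, fb=0
42: 0010011100 → 0, fb=0
43: 0100111000 → 0, fb=0
44: 1001110000 → 1, fb=0
45: 0011100000 → 0, fb=1
46: 0111000001 → 0, fb=1
47: 1110000011 → 1, fb=1
48: 1100000111 → 1, fb=1
49: 1000001111 → 1, fb=1
50: 0000011111 → 0, fb=0
51: 0000111110 → 0, fb=0
52: 0001111100 → 0, fb=1
53: 0011111001 → 0, fb=1
54: 0111110011 → 0, fb=1
55: 1111100111 → 1, fb=0
56: 1111001110 → 1, fb=0
57: 1110011100 → 1, fb=1
58: 1100111001 → 1, fb=1
59: 1001110011 → 1, fb=0
60: 0011100110 → 0, fb=1
61: 0111001101 → 0, fb=1
62: 1110011011 → 1, fb=1
63: 1100110111 → 1, fb=1
64: 1001101111 → 1, fb=0
65: 0011011110 → 0, fb=1
66: 0110111101 → 0, fb=0
67: 1101111010 → 1, fb=0
68: 1011110100 → 1, fb=0
69: 0111101000 → 0, fb=1
70: 1111010001 → 1, fb=0
71: 1110100010 → 1, fb=1
72: 1101000101 → 1, fb=0
73: 1010001010 → 1, fb=1
74: 0100010101 → 0, fb=0
75: 1000101010 → 1, fb=1
76: 0001010101 → 0, fb=1
77: 0010101011 → 0, fb=0
78: 0101010110 → 0, fb=1
79: 1010101101 → 1, fb=1
80: 0101011011 → 0, fb=1
81: 1010110111 → 1, fb=1
82: 0101101111 → 0, fb=1
83: 1011011111 → 1, fb=0
84: 0110111110 → 0, fb=0
85: 1101111100 → 1, fb=0
86: 1011111000 → 1, fb=0
87: 0111110000 → 0, fb=1
88: 1111100001 → 1, fb=0

00011001101101010000011101001111010011010100100111000001111100111001101111010001010101101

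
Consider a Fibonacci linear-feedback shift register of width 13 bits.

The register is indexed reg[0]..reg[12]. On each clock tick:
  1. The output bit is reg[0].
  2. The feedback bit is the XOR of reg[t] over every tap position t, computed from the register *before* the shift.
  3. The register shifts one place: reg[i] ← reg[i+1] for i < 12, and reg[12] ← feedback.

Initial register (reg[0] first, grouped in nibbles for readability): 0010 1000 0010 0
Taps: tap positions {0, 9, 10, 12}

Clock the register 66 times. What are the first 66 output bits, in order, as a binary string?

k : reg_k → out_k, fb_k
0: 0010100000100 → 0, fb=1
1: 0101000001001 → 0, fb=0
2: 1010000010010 → 1, fb=1
3: 0100000100101 → 0, fb=0
4: 1000001001010 → 1, fb=0
5: 0000010010100 → 0, fb=1
6: 0000100101001 → 0, fb=0
7: 0001001010010 → 0, fb=0
8: 0010010100100 → 0, fb=1
9: 0100101001001 → 0, fb=0
10: 1001010010010 → 1, fb=1
11: 0010100100101 → 0, fb=0
12: 0101001001010 → 0, fb=1
13: 1010010010101 → 1, fb=1
14: 0100100101011 → 0, fb=0
15: 1001001010110 → 1, fb=0
16: 0010010101100 → 0, fb=0
17: 0100101011000 → 0, fb=1
18: 1001010110001 → 1, fb=0
19: 0010101100010 → 0, fb=0
20: 0101011000100 → 0, fb=1
21: 1010110001001 → 1, fb=1
22: 0101100010011 → 0, fb=1
23: 1011000100111 → 1, fb=1
24: 0110001001111 → 0, fb=1
25: 1100010011111 → 1, fb=0
26: 1000100111110 → 1, fb=1
27: 0001001111101 → 0, fb=1
28: 0010011111011 → 0, fb=0
29: 0100111110110 → 0, fb=1
30: 1001111101101 → 1, fb=0
31: 0011111011010 → 0, fb=1
32: 0111110110101 → 0, fb=0
33: 1111101101010 → 1, fb=0
34: 1111011010100 → 1, fb=0
35: 1110110101000 → 1, fb=0
36: 1101101010000 → 1, fb=1
37: 1011010100001 → 1, fb=0
38: 0110101000010 → 0, fb=0
39: 1101010000100 → 1, fb=0
40: 1010100001000 → 1, fb=0
41: 0101000010000 → 0, fb=0
42: 1010000100000 → 1, fb=1
43: 0100001000001 → 0, fb=1
44: 1000010000011 → 1, fb=0
45: 0000100000110 → 0, fb=1
46: 0001000001101 → 0, fb=1
47: 0010000011011 → 0, fb=0
48: 0100000110110 → 0, fb=1
49: 1000001101101 → 1, fb=0
50: 0000011011010 → 0, fb=1
51: 0000110110101 → 0, fb=0
52: 0001101101010 → 0, fb=1
53: 0011011010101 → 0, fb=0
54: 0110110101010 → 0, fb=1
55: 1101101010101 → 1, fb=1
56: 1011010101011 → 1, fb=1
57: 0110101010111 → 0, fb=0
58: 1101010101110 → 1, fb=1
59: 1010101011101 → 1, fb=0
60: 0101010111010 → 0, fb=1
61: 1010101110101 → 1, fb=1
62: 0101011101011 → 0, fb=0
63: 1010111010110 → 1, fb=0
64: 0101110101100 → 0, fb=0
65: 1011101011000 → 1, fb=0

001010000010010100100101011000100111110110101000010000011011010101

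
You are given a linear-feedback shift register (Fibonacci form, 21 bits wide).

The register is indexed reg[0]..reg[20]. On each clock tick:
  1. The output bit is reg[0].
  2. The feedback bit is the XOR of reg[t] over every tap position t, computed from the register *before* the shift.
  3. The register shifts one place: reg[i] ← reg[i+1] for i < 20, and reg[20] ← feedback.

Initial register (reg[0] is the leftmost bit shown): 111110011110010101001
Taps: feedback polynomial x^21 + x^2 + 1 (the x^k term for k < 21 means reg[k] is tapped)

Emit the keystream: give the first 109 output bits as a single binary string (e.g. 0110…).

1111100111100101010010001111001110000011010110011110110001110001111100101110110110110001110010101101101110110

tick  register→output (feedback)
  0  111110011110010101001→1 (0)
  1  111100111100101010010→1 (0)
  2  111001111001010100100→1 (0)
  3  110011110010101001000→1 (1)
  4  100111100101010010001→1 (1)
  5  001111001010100100011→0 (1)
  6  011110010101001000111→0 (1)
  7  111100101010010001111→1 (0)
  8  111001010100100011110→1 (0)
  9  110010101001000111100→1 (1)
 10  100101010010001111001→1 (1)
 11  001010100100011110011→0 (1)
 12  010101001000111100111→0 (0)
 13  101010010001111001110→1 (0)
 14  010100100011110011100→0 (0)
 15  101001000111100111000→1 (0)
 16  010010001111001110000→0 (0)
 17  100100011110011100000→1 (1)
 18  001000111100111000001→0 (1)
 19  010001111001110000011→0 (0)
 20  100011110011100000110→1 (1)
 21  000111100111000001101→0 (0)
 22  001111001110000011010→0 (1)
 23  011110011100000110101→0 (1)
 24  111100111000001101011→1 (0)
 25  111001110000011010110→1 (0)
 26  110011100000110101100→1 (1)
 27  100111000001101011001→1 (1)
 28  001110000011010110011→0 (1)
 29  011100000110101100111→0 (1)
 30  111000001101011001111→1 (0)
 31  110000011010110011110→1 (1)
 32  100000110101100111101→1 (1)
 33  000001101011001111011→0 (0)
 34  000011010110011110110→0 (0)
 35  000110101100111101100→0 (0)
 36  001101011001111011000→0 (1)
 37  011010110011110110001→0 (1)
 38  110101100111101100011→1 (1)
 39  101011001111011000111→1 (0)
 40  010110011110110001110→0 (0)
 41  101100111101100011100→1 (0)
 42  011001111011000111000→0 (1)
 43  110011110110001110001→1 (1)
 44  100111101100011100011→1 (1)
 45  001111011000111000111→0 (1)
 46  011110110001110001111→0 (1)
 47  111101100011100011111→1 (0)
 48  111011000111000111110→1 (0)
 49  110110001110001111100→1 (1)
 50  101100011100011111001→1 (0)
 51  011000111000111110010→0 (1)
 52  110001110001111100101→1 (1)
 53  100011100011111001011→1 (1)
 54  000111000111110010111→0 (0)
 55  001110001111100101110→0 (1)
 56  011100011111001011101→0 (1)
 57  111000111110010111011→1 (0)
 58  110001111100101110110→1 (1)
 59  100011111001011101101→1 (1)
 60  000111110010111011011→0 (0)
 61  001111100101110110110→0 (1)
 62  011111001011101101101→0 (1)
 63  111110010111011011011→1 (0)
 64  111100101110110110110→1 (0)
 65  111001011101101101100→1 (0)
 66  110010111011011011000→1 (1)
 67  100101110110110110001→1 (1)
 68  001011101101101100011→0 (1)
 69  010111011011011000111→0 (0)
 70  101110110110110001110→1 (0)
 71  011101101101100011100→0 (1)
 72  111011011011000111001→1 (0)
 73  110110110110001110010→1 (1)
 74  101101101100011100101→1 (0)
 75  011011011000111001010→0 (1)
 76  110110110001110010101→1 (1)
 77  101101100011100101011→1 (0)
 78  011011000111001010110→0 (1)
 79  110110001110010101101→1 (1)
 80  101100011100101011011→1 (0)
 81  011000111001010110110→0 (1)
 82  110001110010101101101→1 (1)
 83  100011100101011011011→1 (1)
 84  000111001010110110111→0 (0)
 85  001110010101101101110→0 (1)
 86  011100101011011011101→0 (1)
 87  111001010110110111011→1 (0)
 88  110010101101101110110→1 (1)
 89  100101011011011101101→1 (1)
 90  001010110110111011011→0 (1)
 91  010101101101110110111→0 (0)
 92  101011011011101101110→1 (0)
 93  010110110111011011100→0 (0)
 94  101101101110110111000→1 (0)
 95  011011011101101110000→0 (1)
 96  110110111011011100001→1 (1)
 97  101101110110111000011→1 (0)
 98  011011101101110000110→0 (1)
 99  110111011011100001101→1 (1)
100  101110110111000011011→1 (0)
101  011101101110000110110→0 (1)
102  111011011100001101101→1 (0)
103  110110111000011011010→1 (1)
104  101101110000110110101→1 (0)
105  011011100001101101010→0 (1)
106  110111000011011010101→1 (1)
107  101110000110110101011→1 (0)
108  011100001101101010110→0 (1)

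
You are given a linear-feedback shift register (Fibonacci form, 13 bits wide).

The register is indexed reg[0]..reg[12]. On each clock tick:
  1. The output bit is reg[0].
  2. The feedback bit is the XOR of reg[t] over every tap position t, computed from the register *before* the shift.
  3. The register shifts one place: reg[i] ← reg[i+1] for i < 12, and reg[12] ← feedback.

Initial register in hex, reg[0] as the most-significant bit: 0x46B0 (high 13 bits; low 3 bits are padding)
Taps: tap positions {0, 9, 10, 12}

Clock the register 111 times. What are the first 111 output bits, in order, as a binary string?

tick  register→output (feedback)
  0  0100011010110→0 (1)
  1  1000110101101→1 (0)
  2  0001101011010→0 (1)
  3  0011010110101→0 (0)
  4  0110101101010→0 (1)
  5  1101011010101→1 (1)
  6  1010110101011→1 (1)
  7  0101101010111→0 (0)
  8  1011010101110→1 (1)
  9  0110101011101→0 (1)
 10  1101010111011→1 (1)
 11  1010101110111→1 (1)
 12  0101011101111→0 (1)
 13  1010111011111→1 (0)
 14  0101110111110→0 (0)
 15  1011101111100→1 (1)
 16  0111011111001→0 (0)
 17  1110111110010→1 (1)
 18  1101111100101→1 (1)
 19  1011111001011→1 (1)
 20  0111110010111→0 (0)
 21  1111100101110→1 (1)
 22  1111001011101→1 (0)
 23  1110010111010→1 (0)
 24  1100101110100→1 (0)
 25  1001011101000→1 (0)
 26  0010111010000→0 (0)
 27  0101110100000→0 (0)
 28  1011101000000→1 (1)
 29  0111010000001→0 (1)
 30  1110100000011→1 (0)
 31  1101000000110→1 (0)
 32  1010000001100→1 (1)
 33  0100000011001→0 (0)
 34  1000000110010→1 (1)
 35  0000001100101→0 (0)
 36  0000011001010→0 (1)
 37  0000110010101→0 (0)
 38  0001100101010→0 (1)
 39  0011001010101→0 (0)
 40  0110010101010→0 (1)
 41  1100101010101→1 (1)
 42  1001010101011→1 (1)
 43  0010101010111→0 (0)
 44  0101010101110→0 (0)
 45  1010101011100→1 (1)
 46  0101010111001→0 (0)
 47  1010101110010→1 (1)
 48  0101011100101→0 (0)
 49  1010111001010→1 (0)
 50  0101110010100→0 (1)
 51  1011100101001→1 (1)
 52  0111001010011→0 (1)
 53  1110010100111→1 (1)
 54  1100101001111→1 (0)
 55  1001010011110→1 (1)
 56  0010100111101→0 (1)
 57  0101001111011→0 (0)
 58  1010011110110→1 (0)
 59  0100111101100→0 (0)
 60  1001111011000→1 (0)
 61  0011110110000→0 (0)
 62  0111101100000→0 (0)
 63  1111011000000→1 (1)
 64  1110110000001→1 (0)
 65  1101100000010→1 (1)
 66  1011000000101→1 (1)
 67  0110000001011→0 (0)
 68  1100000010110→1 (0)
 69  1000000101100→1 (1)
 70  0000001011001→0 (0)
 71  0000010110010→0 (0)
 72  0000101100100→0 (1)
 73  0001011001001→0 (0)
 74  0010110010010→0 (0)
 75  0101100100100→0 (1)
 76  1011001001001→1 (1)
 77  0110010010011→0 (1)
 78  1100100100111→1 (1)
 79  1001001001111→1 (0)
 80  0010010011110→0 (0)
 81  0100100111100→0 (0)
 82  1001001111000→1 (0)
 83  0010011110000→0 (0)
 84  0100111100000→0 (0)
 85  1001111000000→1 (1)
 86  0011110000001→0 (1)
 87  0111100000011→0 (1)
 88  1111000000111→1 (1)
 89  1110000001111→1 (0)
 90  1100000011110→1 (1)
 91  1000000111101→1 (0)
 92  0000001111010→0 (1)
 93  0000011110101→0 (0)
 94  0000111101010→0 (1)
 95  0001111010101→0 (0)
 96  0011110101010→0 (1)
 97  0111101010101→0 (0)
 98  1111010101010→1 (0)
 99  1110101010100→1 (0)
100  1101010101000→1 (0)
101  1010101010000→1 (1)
102  0101010100001→0 (1)
103  1010101000011→1 (0)
104  0101010000110→0 (1)
105  1010100001101→1 (0)
106  0101000011010→0 (1)
107  1010000110101→1 (1)
108  0100001101011→0 (0)
109  1000011010110→1 (0)
110  0000110101100→0 (0)

010001101011010101110111110010111010000001100101010101110010100111101100000010110010010011110000001111010101010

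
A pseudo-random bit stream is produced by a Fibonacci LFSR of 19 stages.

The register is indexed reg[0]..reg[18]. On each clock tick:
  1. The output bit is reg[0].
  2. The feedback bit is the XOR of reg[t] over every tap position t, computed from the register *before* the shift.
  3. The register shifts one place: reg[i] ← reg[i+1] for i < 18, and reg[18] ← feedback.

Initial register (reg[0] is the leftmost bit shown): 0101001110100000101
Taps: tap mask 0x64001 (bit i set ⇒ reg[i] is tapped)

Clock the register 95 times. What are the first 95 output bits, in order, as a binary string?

01010011101000001011111110111010011010111000111101000100011101011101111010010101101010001100011

k : reg_k → out_k, fb_k
0: 0101001110100000101 → 0, fb=1
1: 1010011101000001011 → 1, fb=1
2: 0100111010000010111 → 0, fb=1
3: 1001110100000101111 → 1, fb=1
4: 0011101000001011111 → 0, fb=1
5: 0111010000010111111 → 0, fb=1
6: 1110100000101111111 → 1, fb=0
7: 1101000001011111110 → 1, fb=1
8: 1010000010111111101 → 1, fb=1
9: 0100000101111111011 → 0, fb=1
10: 1000001011111110111 → 1, fb=0
11: 0000010111111101110 → 0, fb=1
12: 0000101111111011101 → 0, fb=0
13: 0001011111110111010 → 0, fb=0
14: 0010111111101110100 → 0, fb=1
15: 0101111111011101001 → 0, fb=1
16: 1011111110111010011 → 1, fb=0
17: 0111111101110100110 → 0, fb=1
18: 1111111011101001101 → 1, fb=0
19: 1111110111010011010 → 1, fb=1
20: 1111101110100110101 → 1, fb=1
21: 1111011101001101011 → 1, fb=1
22: 1110111010011010111 → 1, fb=0
23: 1101110100110101110 → 1, fb=0
24: 1011101001101011100 → 1, fb=0
25: 0111010011010111000 → 0, fb=1
26: 1110100110101110001 → 1, fb=1
27: 1101001101011100011 → 1, fb=1
28: 1010011010111000111 → 1, fb=1
29: 0100110101110001111 → 0, fb=0
30: 1001101011100011110 → 1, fb=1
31: 0011010111000111101 → 0, fb=0
32: 0110101110001111010 → 0, fb=0
33: 1101011100011110100 → 1, fb=0
34: 1010111000111101000 → 1, fb=1
35: 0101110001111010001 → 0, fb=0
36: 1011100011110100010 → 1, fb=0
37: 0111000111101000100 → 0, fb=0
38: 1110001111010001000 → 1, fb=1
39: 1100011110100010001 → 1, fb=1
40: 1000111101000100011 → 1, fb=1
41: 0001111010001000111 → 0, fb=0
42: 0011110100010001110 → 0, fb=1
43: 0111101000100011101 → 0, fb=0
44: 1111010001000111010 → 1, fb=1
45: 1110100010001110101 → 1, fb=1
46: 1101000100011101011 → 1, fb=1
47: 1010001000111010111 → 1, fb=0
48: 0100010001110101110 → 0, fb=1
49: 1000100011101011101 → 1, fb=1
50: 0001000111010111011 → 0, fb=1
51: 0010001110101110111 → 0, fb=1
52: 0100011101011101111 → 0, fb=0
53: 1000111010111011110 → 1, fb=1
54: 0001110101110111101 → 0, fb=0
55: 0011101011101111010 → 0, fb=0
56: 0111010111011110100 → 0, fb=1
57: 1110101110111101001 → 1, fb=0
58: 1101011101111010010 → 1, fb=1
59: 1010111011110100101 → 1, fb=0
60: 0101110111101001010 → 0, fb=1
61: 1011101111010010101 → 1, fb=1
62: 0111011110100101011 → 0, fb=0
63: 1110111101001010110 → 1, fb=1
64: 1101111010010101101 → 1, fb=0
65: 1011110100101011010 → 1, fb=1
66: 0111101001010110101 → 0, fb=0
67: 1111010010101101010 → 1, fb=0
68: 1110100101011010100 → 1, fb=0
69: 1101001010110101000 → 1, fb=1
70: 1010010101101010001 → 1, fb=1
71: 0100101011010100011 → 0, fb=0
72: 1001010110101000110 → 1, fb=0
73: 0010101101010001100 → 0, fb=0
74: 0101011010100011000 → 0, fb=1
75: 1010110101000110001 → 1, fb=1
76: 0101101010001100011 → 0, fb=0
77: 1011010100011000110 → 1, fb=0
78: 0110101000110001100 → 0, fb=0
79: 1101010001100011000 → 1, fb=0
80: 1010100011000110000 → 1, fb=0
81: 0101000110001100000 → 0, fb=0
82: 1010001100011000000 → 1, fb=1
83: 0100011000110000001 → 0, fb=1
84: 1000110001100000011 → 1, fb=1
85: 0001100011000000111 → 0, fb=0
86: 0011000110000001110 → 0, fb=1
87: 0110001100000011101 → 0, fb=0
88: 1100011000000111010 → 1, fb=1
89: 1000110000001110101 → 1, fb=1
90: 0001100000011101011 → 0, fb=0
91: 0011000000111010110 → 0, fb=0
92: 0110000001110101100 → 0, fb=0
93: 1100000011101011000 → 1, fb=0
94: 1000000111010110000 → 1, fb=0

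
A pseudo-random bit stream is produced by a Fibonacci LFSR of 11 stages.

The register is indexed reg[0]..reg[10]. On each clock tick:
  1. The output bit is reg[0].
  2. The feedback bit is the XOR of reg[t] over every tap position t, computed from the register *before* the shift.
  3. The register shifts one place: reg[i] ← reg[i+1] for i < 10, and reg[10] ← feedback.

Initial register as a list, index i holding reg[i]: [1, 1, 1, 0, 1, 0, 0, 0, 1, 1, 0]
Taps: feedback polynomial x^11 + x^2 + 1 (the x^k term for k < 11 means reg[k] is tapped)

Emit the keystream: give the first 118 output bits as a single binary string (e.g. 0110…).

tick  register→output (feedback)
  0  11101000110→1 (0)
  1  11010001100→1 (1)
  2  10100011001→1 (0)
  3  01000110010→0 (0)
  4  10001100100→1 (1)
  5  00011001001→0 (0)
  6  00110010010→0 (1)
  7  01100100101→0 (1)
  8  11001001011→1 (1)
  9  10010010111→1 (1)
 10  00100101111→0 (1)
 11  01001011111→0 (0)
 12  10010111110→1 (1)
 13  00101111101→0 (1)
 14  01011111011→0 (0)
 15  10111110110→1 (0)
 16  01111101100→0 (1)
 17  11111011001→1 (0)
 18  11110110010→1 (0)
 19  11101100100→1 (0)
 20  11011001000→1 (1)
 21  10110010001→1 (0)
 22  01100100010→0 (1)
 23  11001000101→1 (1)
 24  10010001011→1 (1)
 25  00100010111→0 (1)
 26  01000101111→0 (0)
 27  10001011110→1 (1)
 28  00010111101→0 (0)
 29  00101111010→0 (1)
 30  01011110101→0 (0)
 31  10111101010→1 (0)
 32  01111010100→0 (1)
 33  11110101001→1 (0)
 34  11101010010→1 (0)
 35  11010100100→1 (1)
 36  10101001001→1 (0)
 37  01010010010→0 (0)
 38  10100100100→1 (0)
 39  01001001000→0 (0)
 40  10010010000→1 (1)
 41  00100100001→0 (1)
 42  01001000011→0 (0)
 43  10010000110→1 (1)
 44  00100001101→0 (1)
 45  01000011011→0 (0)
 46  10000110110→1 (1)
 47  00001101101→0 (0)
 48  00011011010→0 (0)
 49  00110110100→0 (1)
 50  01101101001→0 (1)
 51  11011010011→1 (1)
 52  10110100111→1 (0)
 53  01101001110→0 (1)
 54  11010011101→1 (1)
 55  10100111011→1 (0)
 56  01001110110→0 (0)
 57  10011101100→1 (1)
 58  00111011001→0 (1)
 59  01110110011→0 (1)
 60  11101100111→1 (0)
 61  11011001110→1 (1)
 62  10110011101→1 (0)
 63  01100111010→0 (1)
 64  11001110101→1 (1)
 65  10011101011→1 (1)
 66  00111010111→0 (1)
 67  01110101111→0 (1)
 68  11101011111→1 (0)
 69  11010111110→1 (1)
 70  10101111101→1 (0)
 71  01011111010→0 (0)
 72  10111110100→1 (0)
 73  01111101000→0 (1)
 74  11111010001→1 (0)
 75  11110100010→1 (0)
 76  11101000100→1 (0)
 77  11010001000→1 (1)
 78  10100010001→1 (0)
 79  01000100010→0 (0)
 80  10001000100→1 (1)
 81  00010001001→0 (0)
 82  00100010010→0 (1)
 83  01000100101→0 (0)
 84  10001001010→1 (1)
 85  00010010101→0 (0)
 86  00100101010→0 (1)
 87  01001010101→0 (0)
 88  10010101010→1 (1)
 89  00101010101→0 (1)
 90  01010101011→0 (0)
 91  10101010110→1 (0)
 92  01010101100→0 (0)
 93  10101011000→1 (0)
 94  01010110000→0 (0)
 95  10101100000→1 (0)
 96  01011000000→0 (0)
 97  10110000000→1 (0)
 98  01100000000→0 (1)
 99  11000000001→1 (1)
100  10000000011→1 (1)
101  00000000111→0 (0)
102  00000001110→0 (0)
103  00000011100→0 (0)
104  00000111000→0 (0)
105  00001110000→0 (0)
106  00011100000→0 (0)
107  00111000000→0 (1)
108  01110000001→0 (1)
109  11100000011→1 (0)
110  11000000110→1 (1)
111  10000001101→1 (1)
112  00000011011→0 (0)
113  00000110110→0 (0)
114  00001101100→0 (0)
115  00011011000→0 (0)
116  00110110000→0 (1)
117  01101100001→0 (1)

1110100011001001011111011001000101111010100100100001101101001110110011101011111010001000100101010101100000000111000000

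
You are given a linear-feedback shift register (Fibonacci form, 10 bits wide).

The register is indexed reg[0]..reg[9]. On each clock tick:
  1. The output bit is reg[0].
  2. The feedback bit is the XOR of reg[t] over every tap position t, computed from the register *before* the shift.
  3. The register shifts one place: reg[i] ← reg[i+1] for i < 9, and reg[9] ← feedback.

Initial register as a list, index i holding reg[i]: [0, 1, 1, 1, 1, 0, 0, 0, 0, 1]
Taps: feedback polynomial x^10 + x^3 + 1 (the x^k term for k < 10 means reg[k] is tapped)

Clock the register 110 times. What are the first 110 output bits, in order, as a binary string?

01111000011011101100011000111101111101001001010000001101000110010111010010110100010001011001101001010010001100

tick  register→output (feedback)
  0  0111100001→0 (1)
  1  1111000011→1 (0)
  2  1110000110→1 (1)
  3  1100001101→1 (1)
  4  1000011011→1 (1)
  5  0000110111→0 (0)
  6  0001101110→0 (1)
  7  0011011101→0 (1)
  8  0110111011→0 (0)
  9  1101110110→1 (0)
 10  1011101100→1 (0)
 11  0111011000→0 (1)
 12  1110110001→1 (1)
 13  1101100011→1 (0)
 14  1011000110→1 (0)
 15  0110001100→0 (0)
 16  1100011000→1 (1)
 17  1000110001→1 (1)
 18  0001100011→0 (1)
 19  0011000111→0 (1)
 20  0110001111→0 (0)
 21  1100011110→1 (1)
 22  1000111101→1 (1)
 23  0001111011→0 (1)
 24  0011110111→0 (1)
 25  0111101111→0 (1)
 26  1111011111→1 (0)
 27  1110111110→1 (1)
 28  1101111101→1 (0)
 29  1011111010→1 (0)
 30  0111110100→0 (1)
 31  1111101001→1 (0)
 32  1111010010→1 (0)
 33  1110100100→1 (1)
 34  1101001001→1 (0)
 35  1010010010→1 (1)
 36  0100100101→0 (0)
 37  1001001010→1 (0)
 38  0010010100→0 (0)
 39  0100101000→0 (0)
 40  1001010000→1 (0)
 41  0010100000→0 (0)
 42  0101000000→0 (1)
 43  1010000001→1 (1)
 44  0100000011→0 (0)
 45  1000000110→1 (1)
 46  0000001101→0 (0)
 47  0000011010→0 (0)
 48  0000110100→0 (0)
 49  0001101000→0 (1)
 50  0011010001→0 (1)
 51  0110100011→0 (0)
 52  1101000110→1 (0)
 53  1010001100→1 (1)
 54  0100011001→0 (0)
 55  1000110010→1 (1)
 56  0001100101→0 (1)
 57  0011001011→0 (1)
 58  0110010111→0 (0)
 59  1100101110→1 (1)
 60  1001011101→1 (0)
 61  0010111010→0 (0)
 62  0101110100→0 (1)
 63  1011101001→1 (0)
 64  0111010010→0 (1)
 65  1110100101→1 (1)
 66  1101001011→1 (0)
 67  1010010110→1 (1)
 68  0100101101→0 (0)
 69  1001011010→1 (0)
 70  0010110100→0 (0)
 71  0101101000→0 (1)
 72  1011010001→1 (0)
 73  0110100010→0 (0)
 74  1101000100→1 (0)
 75  1010001000→1 (1)
 76  0100010001→0 (0)
 77  1000100010→1 (1)
 78  0001000101→0 (1)
 79  0010001011→0 (0)
 80  0100010110→0 (0)
 81  1000101100→1 (1)
 82  0001011001→0 (1)
 83  0010110011→0 (0)
 84  0101100110→0 (1)
 85  1011001101→1 (0)
 86  0110011010→0 (0)
 87  1100110100→1 (1)
 88  1001101001→1 (0)
 89  0011010010→0 (1)
 90  0110100101→0 (0)
 91  1101001010→1 (0)
 92  1010010100→1 (1)
 93  0100101001→0 (0)
 94  1001010010→1 (0)
 95  0010100100→0 (0)
 96  0101001000→0 (1)
 97  1010010001→1 (1)
 98  0100100011→0 (0)
 99  1001000110→1 (0)
100  0010001100→0 (0)
101  0100011000→0 (0)
102  1000110000→1 (1)
103  0001100001→0 (1)
104  0011000011→0 (1)
105  0110000111→0 (0)
106  1100001110→1 (1)
107  1000011101→1 (1)
108  0000111011→0 (0)
109  0001110110→0 (1)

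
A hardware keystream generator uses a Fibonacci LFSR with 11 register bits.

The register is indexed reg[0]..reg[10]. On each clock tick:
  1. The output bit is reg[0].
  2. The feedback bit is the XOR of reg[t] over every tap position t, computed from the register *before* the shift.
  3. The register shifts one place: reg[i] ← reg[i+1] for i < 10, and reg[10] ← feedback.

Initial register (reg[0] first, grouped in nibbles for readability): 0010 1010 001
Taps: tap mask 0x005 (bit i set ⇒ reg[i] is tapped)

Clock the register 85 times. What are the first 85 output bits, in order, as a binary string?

0010101000110000010111100010010011010110111100011010011011100111101011110010001001110

step | reg (before) | out | fb
   0 | 00101010001 | 0 | 1
   1 | 01010100011 | 0 | 0
   2 | 10101000110 | 1 | 0
   3 | 01010001100 | 0 | 0
   4 | 10100011000 | 1 | 0
   5 | 01000110000 | 0 | 0
   6 | 10001100000 | 1 | 1
   7 | 00011000001 | 0 | 0
   8 | 00110000010 | 0 | 1
   9 | 01100000101 | 0 | 1
  10 | 11000001011 | 1 | 1
  11 | 10000010111 | 1 | 1
  12 | 00000101111 | 0 | 0
  13 | 00001011110 | 0 | 0
  14 | 00010111100 | 0 | 0
  15 | 00101111000 | 0 | 1
  16 | 01011110001 | 0 | 0
  17 | 10111100010 | 1 | 0
  18 | 01111000100 | 0 | 1
  19 | 11110001001 | 1 | 0
  20 | 11100010010 | 1 | 0
  21 | 11000100100 | 1 | 1
  22 | 10001001001 | 1 | 1
  23 | 00010010011 | 0 | 0
  24 | 00100100110 | 0 | 1
  25 | 01001001101 | 0 | 0
  26 | 10010011010 | 1 | 1
  27 | 00100110101 | 0 | 1
  28 | 01001101011 | 0 | 0
  29 | 10011010110 | 1 | 1
  30 | 00110101101 | 0 | 1
  31 | 01101011011 | 0 | 1
  32 | 11010110111 | 1 | 1
  33 | 10101101111 | 1 | 0
  34 | 01011011110 | 0 | 0
  35 | 10110111100 | 1 | 0
  36 | 01101111000 | 0 | 1
  37 | 11011110001 | 1 | 1
  38 | 10111100011 | 1 | 0
  39 | 01111000110 | 0 | 1
  40 | 11110001101 | 1 | 0
  41 | 11100011010 | 1 | 0
  42 | 11000110100 | 1 | 1
  43 | 10001101001 | 1 | 1
  44 | 00011010011 | 0 | 0
  45 | 00110100110 | 0 | 1
  46 | 01101001101 | 0 | 1
  47 | 11010011011 | 1 | 1
  48 | 10100110111 | 1 | 0
  49 | 01001101110 | 0 | 0
  50 | 10011011100 | 1 | 1
  51 | 00110111001 | 0 | 1
  52 | 01101110011 | 0 | 1
  53 | 11011100111 | 1 | 1
  54 | 10111001111 | 1 | 0
  55 | 01110011110 | 0 | 1
  56 | 11100111101 | 1 | 0
  57 | 11001111010 | 1 | 1
  58 | 10011110101 | 1 | 1
  59 | 00111101011 | 0 | 1
  60 | 01111010111 | 0 | 1
  61 | 11110101111 | 1 | 0
  62 | 11101011110 | 1 | 0
  63 | 11010111100 | 1 | 1
  64 | 10101111001 | 1 | 0
  65 | 01011110010 | 0 | 0
  66 | 10111100100 | 1 | 0
  67 | 01111001000 | 0 | 1
  68 | 11110010001 | 1 | 0
  69 | 11100100010 | 1 | 0
  70 | 11001000100 | 1 | 1
  71 | 10010001001 | 1 | 1
  72 | 00100010011 | 0 | 1
  73 | 01000100111 | 0 | 0
  74 | 10001001110 | 1 | 1
  75 | 00010011101 | 0 | 0
  76 | 00100111010 | 0 | 1
  77 | 01001110101 | 0 | 0
  78 | 10011101010 | 1 | 1
  79 | 00111010101 | 0 | 1
  80 | 01110101011 | 0 | 1
  81 | 11101010111 | 1 | 0
  82 | 11010101110 | 1 | 1
  83 | 10101011101 | 1 | 0
  84 | 01010111010 | 0 | 0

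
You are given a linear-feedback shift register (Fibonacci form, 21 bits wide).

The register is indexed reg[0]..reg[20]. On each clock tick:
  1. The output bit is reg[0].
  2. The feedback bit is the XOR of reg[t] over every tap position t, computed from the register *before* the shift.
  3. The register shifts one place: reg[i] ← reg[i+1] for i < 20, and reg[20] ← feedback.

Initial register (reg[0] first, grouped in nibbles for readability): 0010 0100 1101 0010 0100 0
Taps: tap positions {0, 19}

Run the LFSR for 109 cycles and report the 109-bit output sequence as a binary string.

0010010011010010010000010111100010111101010111001111101100100010011110011011010000010110010110110111111101101

tick  register→output (feedback)
  0  001001001101001001000→0 (0)
  1  010010011010010010000→0 (0)
  2  100100110100100100000→1 (1)
  3  001001101001001000001→0 (0)
  4  010011010010010000010→0 (1)
  5  100110100100100000101→1 (1)
  6  001101001001000001011→0 (1)
  7  011010010010000010111→0 (1)
  8  110100100100000101111→1 (0)
  9  101001001000001011110→1 (0)
 10  010010010000010111100→0 (0)
 11  100100100000101111000→1 (1)
 12  001001000001011110001→0 (0)
 13  010010000010111100010→0 (1)
 14  100100000101111000101→1 (1)
 15  001000001011110001011→0 (1)
 16  010000010111100010111→0 (1)
 17  100000101111000101111→1 (0)
 18  000001011110001011110→0 (1)
 19  000010111100010111101→0 (0)
 20  000101111000101111010→0 (1)
 21  001011110001011110101→0 (0)
 22  010111100010111101010→0 (1)
 23  101111000101111010101→1 (1)
 24  011110001011110101011→0 (1)
 25  111100010111101010111→1 (0)
 26  111000101111010101110→1 (0)
 27  110001011110101011100→1 (1)
 28  100010111101010111001→1 (1)
 29  000101111010101110011→0 (1)
 30  001011110101011100111→0 (1)
 31  010111101010111001111→0 (1)
 32  101111010101110011111→1 (0)
 33  011110101011100111110→0 (1)
 34  111101010111001111101→1 (1)
 35  111010101110011111011→1 (0)
 36  110101011100111110110→1 (0)
 37  101010111001111101100→1 (1)
 38  010101110011111011001→0 (0)
 39  101011100111110110010→1 (0)
 40  010111001111101100100→0 (0)
 41  101110011111011001000→1 (1)
 42  011100111110110010001→0 (0)
 43  111001111101100100010→1 (0)
 44  110011111011001000100→1 (1)
 45  100111110110010001001→1 (1)
 46  001111101100100010011→0 (1)
 47  011111011001000100111→0 (1)
 48  111110110010001001111→1 (0)
 49  111101100100010011110→1 (0)
 50  111011001000100111100→1 (1)
 51  110110010001001111001→1 (1)
 52  101100100010011110011→1 (0)
 53  011001000100111100110→0 (1)
 54  110010001001111001101→1 (1)
 55  100100010011110011011→1 (0)
 56  001000100111100110110→0 (1)
 57  010001001111001101101→0 (0)
 58  100010011110011011010→1 (0)
 59  000100111100110110100→0 (0)
 60  001001111001101101000→0 (0)
 61  010011110011011010000→0 (0)
 62  100111100110110100000→1 (1)
 63  001111001101101000001→0 (0)
 64  011110011011010000010→0 (1)
 65  111100110110100000101→1 (1)
 66  111001101101000001011→1 (0)
 67  110011011010000010110→1 (0)
 68  100110110100000101100→1 (1)
 69  001101101000001011001→0 (0)
 70  011011010000010110010→0 (1)
 71  110110100000101100101→1 (1)
 72  101101000001011001011→1 (0)
 73  011010000010110010110→0 (1)
 74  110100000101100101101→1 (1)
 75  101000001011001011011→1 (0)
 76  010000010110010110110→0 (1)
 77  100000101100101101101→1 (1)
 78  000001011001011011011→0 (1)
 79  000010110010110110111→0 (1)
 80  000101100101101101111→0 (1)
 81  001011001011011011111→0 (1)
 82  010110010110110111111→0 (1)
 83  101100101101101111111→1 (0)
 84  011001011011011111110→0 (1)
 85  110010110110111111101→1 (1)
 86  100101101101111111011→1 (0)
 87  001011011011111110110→0 (1)
 88  010110110111111101101→0 (0)
 89  101101101111111011010→1 (0)
 90  011011011111110110100→0 (0)
 91  110110111111101101000→1 (1)
 92  101101111111011010001→1 (1)
 93  011011111110110100011→0 (1)
 94  110111111101101000111→1 (0)
 95  101111111011010001110→1 (0)
 96  011111110110100011100→0 (0)
 97  111111101101000111000→1 (1)
 98  111111011010001110001→1 (1)
 99  111110110100011100011→1 (0)
100  111101101000111000110→1 (0)
101  111011010001110001100→1 (1)
102  110110100011100011001→1 (1)
103  101101000111000110011→1 (0)
104  011010001110001100110→0 (1)
105  110100011100011001101→1 (1)
106  101000111000110011011→1 (0)
107  010001110001100110110→0 (1)
108  100011100011001101101→1 (1)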